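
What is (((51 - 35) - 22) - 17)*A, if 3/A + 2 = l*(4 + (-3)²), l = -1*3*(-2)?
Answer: -69/76 ≈ -0.90790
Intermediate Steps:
l = 6 (l = -3*(-2) = 6)
A = 3/76 (A = 3/(-2 + 6*(4 + (-3)²)) = 3/(-2 + 6*(4 + 9)) = 3/(-2 + 6*13) = 3/(-2 + 78) = 3/76 ≈ 0.039474)
(((51 - 35) - 22) - 17)*A = (((51 - 35) - 22) - 17)*(3/76) = ((16 - 22) - 17)*(3/76) = (-6 - 17)*(3/76) = -23*3/76 = -69/76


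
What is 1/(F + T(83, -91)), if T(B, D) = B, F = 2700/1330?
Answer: 133/11309 ≈ 0.011761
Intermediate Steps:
F = 270/133 (F = 2700*(1/1330) = 270/133 ≈ 2.0301)
1/(F + T(83, -91)) = 1/(270/133 + 83) = 1/(11309/133) = 133/11309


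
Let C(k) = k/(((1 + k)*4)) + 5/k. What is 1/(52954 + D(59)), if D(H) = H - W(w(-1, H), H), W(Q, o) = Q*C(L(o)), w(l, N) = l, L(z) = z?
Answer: 14160/750668761 ≈ 1.8863e-5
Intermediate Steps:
C(k) = 5/k + k/(4 + 4*k) (C(k) = k/(4 + 4*k) + 5/k = 5/k + k/(4 + 4*k))
W(Q, o) = Q*(20 + o² + 20*o)/(4*o*(1 + o)) (W(Q, o) = Q*((20 + o² + 20*o)/(4*o*(1 + o))) = Q*(20 + o² + 20*o)/(4*o*(1 + o)))
D(H) = H + (20 + H² + 20*H)/(4*H*(1 + H)) (D(H) = H - (-1)*(20 + H² + 20*H)/(4*H*(1 + H)) = H + (20 + H² + 20*H)/(4*H*(1 + H)))
1/(52954 + D(59)) = 1/(52954 + (5 + 59³ + 5*59 + (5/4)*59²)/(59*(1 + 59))) = 1/(52954 + (1/59)*(5 + 205379 + 295 + (5/4)*3481)/60) = 1/(52954 + (1/59)*(1/60)*(5 + 205379 + 295 + 17405/4)) = 1/(52954 + (1/59)*(1/60)*(840121/4)) = 1/(52954 + 840121/14160) = 1/(750668761/14160) = 14160/750668761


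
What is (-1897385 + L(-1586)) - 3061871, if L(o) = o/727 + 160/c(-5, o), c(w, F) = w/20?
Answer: -3605845978/727 ≈ -4.9599e+6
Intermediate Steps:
c(w, F) = w/20 (c(w, F) = w*(1/20) = w/20)
L(o) = -640 + o/727 (L(o) = o/727 + 160/(((1/20)*(-5))) = o*(1/727) + 160/(-1/4) = o/727 + 160*(-4) = o/727 - 640 = -640 + o/727)
(-1897385 + L(-1586)) - 3061871 = (-1897385 + (-640 + (1/727)*(-1586))) - 3061871 = (-1897385 + (-640 - 1586/727)) - 3061871 = (-1897385 - 466866/727) - 3061871 = -1379865761/727 - 3061871 = -3605845978/727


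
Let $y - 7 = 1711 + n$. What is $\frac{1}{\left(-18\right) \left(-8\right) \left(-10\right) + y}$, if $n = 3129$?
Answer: $\frac{1}{3407} \approx 0.00029351$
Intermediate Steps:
$y = 4847$ ($y = 7 + \left(1711 + 3129\right) = 7 + 4840 = 4847$)
$\frac{1}{\left(-18\right) \left(-8\right) \left(-10\right) + y} = \frac{1}{\left(-18\right) \left(-8\right) \left(-10\right) + 4847} = \frac{1}{144 \left(-10\right) + 4847} = \frac{1}{-1440 + 4847} = \frac{1}{3407}$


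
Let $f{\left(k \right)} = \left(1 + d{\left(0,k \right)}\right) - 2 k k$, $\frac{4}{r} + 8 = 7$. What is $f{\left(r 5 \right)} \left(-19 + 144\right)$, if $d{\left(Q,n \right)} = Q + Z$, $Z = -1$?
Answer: $0$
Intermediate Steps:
$r = -4$ ($r = \frac{4}{-8 + 7} = \frac{4}{-1} = 4 \left(-1\right) = -4$)
$d{\left(Q,n \right)} = -1 + Q$ ($d{\left(Q,n \right)} = Q - 1 = -1 + Q$)
$f{\left(k \right)} = 0$ ($f{\left(k \right)} = \left(1 + \left(-1 + 0\right)\right) - 2 k k = \left(1 - 1\right) \left(- 2 k^{2}\right) = 0 \left(- 2 k^{2}\right) = 0$)
$f{\left(r 5 \right)} \left(-19 + 144\right) = 0 \left(-19 + 144\right) = 0 \cdot 125 = 0$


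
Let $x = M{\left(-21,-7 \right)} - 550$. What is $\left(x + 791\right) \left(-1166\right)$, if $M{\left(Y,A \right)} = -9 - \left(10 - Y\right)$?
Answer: $-234366$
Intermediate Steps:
$M{\left(Y,A \right)} = -19 + Y$ ($M{\left(Y,A \right)} = -9 + \left(-10 + Y\right) = -19 + Y$)
$x = -590$ ($x = \left(-19 - 21\right) - 550 = -40 - 550 = -590$)
$\left(x + 791\right) \left(-1166\right) = \left(-590 + 791\right) \left(-1166\right) = 201 \left(-1166\right) = -234366$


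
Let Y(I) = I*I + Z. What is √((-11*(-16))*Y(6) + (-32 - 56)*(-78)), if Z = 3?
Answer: 4*√858 ≈ 117.17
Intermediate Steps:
Y(I) = 3 + I² (Y(I) = I*I + 3 = I² + 3 = 3 + I²)
√((-11*(-16))*Y(6) + (-32 - 56)*(-78)) = √((-11*(-16))*(3 + 6²) + (-32 - 56)*(-78)) = √(176*(3 + 36) - 88*(-78)) = √(176*39 + 6864) = √(6864 + 6864) = √13728 = 4*√858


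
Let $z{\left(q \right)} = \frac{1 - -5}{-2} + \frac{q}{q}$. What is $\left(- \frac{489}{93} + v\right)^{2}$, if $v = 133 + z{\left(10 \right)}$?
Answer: $\frac{15194404}{961} \approx 15811.0$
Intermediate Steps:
$z{\left(q \right)} = -2$ ($z{\left(q \right)} = \left(1 + 5\right) \left(- \frac{1}{2}\right) + 1 = 6 \left(- \frac{1}{2}\right) + 1 = -3 + 1 = -2$)
$v = 131$ ($v = 133 - 2 = 131$)
$\left(- \frac{489}{93} + v\right)^{2} = \left(- \frac{489}{93} + 131\right)^{2} = \left(\left(-489\right) \frac{1}{93} + 131\right)^{2} = \left(- \frac{163}{31} + 131\right)^{2} = \left(\frac{3898}{31}\right)^{2} = \frac{15194404}{961}$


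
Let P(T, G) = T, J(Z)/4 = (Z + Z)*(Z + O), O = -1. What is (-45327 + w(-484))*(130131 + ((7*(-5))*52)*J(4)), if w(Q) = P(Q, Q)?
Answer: 2042666679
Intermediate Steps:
J(Z) = 8*Z*(-1 + Z) (J(Z) = 4*((Z + Z)*(Z - 1)) = 4*((2*Z)*(-1 + Z)) = 4*(2*Z*(-1 + Z)) = 8*Z*(-1 + Z))
w(Q) = Q
(-45327 + w(-484))*(130131 + ((7*(-5))*52)*J(4)) = (-45327 - 484)*(130131 + ((7*(-5))*52)*(8*4*(-1 + 4))) = -45811*(130131 + (-35*52)*(8*4*3)) = -45811*(130131 - 1820*96) = -45811*(130131 - 174720) = -45811*(-44589) = 2042666679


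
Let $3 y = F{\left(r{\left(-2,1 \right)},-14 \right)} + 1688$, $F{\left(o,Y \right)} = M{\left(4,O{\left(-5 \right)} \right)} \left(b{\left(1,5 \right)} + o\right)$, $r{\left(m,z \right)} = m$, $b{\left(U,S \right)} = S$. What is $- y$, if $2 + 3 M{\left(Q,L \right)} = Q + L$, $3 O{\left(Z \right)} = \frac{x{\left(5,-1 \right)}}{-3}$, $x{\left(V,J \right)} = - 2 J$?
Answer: $- \frac{15208}{27} \approx -563.26$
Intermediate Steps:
$O{\left(Z \right)} = - \frac{2}{9}$ ($O{\left(Z \right)} = \frac{\left(-2\right) \left(-1\right) \frac{1}{-3}}{3} = \frac{2 \left(- \frac{1}{3}\right)}{3} = \frac{1}{3} \left(- \frac{2}{3}\right) = - \frac{2}{9}$)
$M{\left(Q,L \right)} = - \frac{2}{3} + \frac{L}{3} + \frac{Q}{3}$ ($M{\left(Q,L \right)} = - \frac{2}{3} + \frac{Q + L}{3} = - \frac{2}{3} + \frac{L + Q}{3} = - \frac{2}{3} + \left(\frac{L}{3} + \frac{Q}{3}\right) = - \frac{2}{3} + \frac{L}{3} + \frac{Q}{3}$)
$F{\left(o,Y \right)} = \frac{80}{27} + \frac{16 o}{27}$ ($F{\left(o,Y \right)} = \left(- \frac{2}{3} + \frac{1}{3} \left(- \frac{2}{9}\right) + \frac{1}{3} \cdot 4\right) \left(5 + o\right) = \left(- \frac{2}{3} - \frac{2}{27} + \frac{4}{3}\right) \left(5 + o\right) = \frac{16 \left(5 + o\right)}{27} = \frac{80}{27} + \frac{16 o}{27}$)
$y = \frac{15208}{27}$ ($y = \frac{\left(\frac{80}{27} + \frac{16}{27} \left(-2\right)\right) + 1688}{3} = \frac{\left(\frac{80}{27} - \frac{32}{27}\right) + 1688}{3} = \frac{\frac{16}{9} + 1688}{3} = \frac{1}{3} \cdot \frac{15208}{9} = \frac{15208}{27} \approx 563.26$)
$- y = \left(-1\right) \frac{15208}{27} = - \frac{15208}{27}$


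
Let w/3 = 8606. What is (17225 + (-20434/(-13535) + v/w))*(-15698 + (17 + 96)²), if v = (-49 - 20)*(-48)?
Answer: -2938661108637263/58241105 ≈ -5.0457e+7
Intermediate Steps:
w = 25818 (w = 3*8606 = 25818)
v = 3312 (v = -69*(-48) = 3312)
(17225 + (-20434/(-13535) + v/w))*(-15698 + (17 + 96)²) = (17225 + (-20434/(-13535) + 3312/25818))*(-15698 + (17 + 96)²) = (17225 + (-20434*(-1/13535) + 3312*(1/25818)))*(-15698 + 113²) = (17225 + (20434/13535 + 552/4303))*(-15698 + 12769) = (17225 + 95398822/58241105)*(-2929) = (1003298432447/58241105)*(-2929) = -2938661108637263/58241105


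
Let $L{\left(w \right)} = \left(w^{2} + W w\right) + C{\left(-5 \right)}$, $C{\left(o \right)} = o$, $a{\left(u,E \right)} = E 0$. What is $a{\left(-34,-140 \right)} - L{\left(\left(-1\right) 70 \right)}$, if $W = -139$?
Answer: $-14625$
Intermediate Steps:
$a{\left(u,E \right)} = 0$
$L{\left(w \right)} = -5 + w^{2} - 139 w$ ($L{\left(w \right)} = \left(w^{2} - 139 w\right) - 5 = -5 + w^{2} - 139 w$)
$a{\left(-34,-140 \right)} - L{\left(\left(-1\right) 70 \right)} = 0 - \left(-5 + \left(\left(-1\right) 70\right)^{2} - 139 \left(\left(-1\right) 70\right)\right) = 0 - \left(-5 + \left(-70\right)^{2} - -9730\right) = 0 - \left(-5 + 4900 + 9730\right) = 0 - 14625 = -14625$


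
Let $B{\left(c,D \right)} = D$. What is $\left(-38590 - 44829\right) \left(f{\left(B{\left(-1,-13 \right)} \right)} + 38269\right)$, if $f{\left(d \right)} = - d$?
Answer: $-3193446158$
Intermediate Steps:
$\left(-38590 - 44829\right) \left(f{\left(B{\left(-1,-13 \right)} \right)} + 38269\right) = \left(-38590 - 44829\right) \left(\left(-1\right) \left(-13\right) + 38269\right) = - 83419 \left(13 + 38269\right) = \left(-83419\right) 38282 = -3193446158$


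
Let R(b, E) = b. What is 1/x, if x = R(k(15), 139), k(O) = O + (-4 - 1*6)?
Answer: ⅕ ≈ 0.20000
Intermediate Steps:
k(O) = -10 + O (k(O) = O + (-4 - 6) = O - 10 = -10 + O)
x = 5 (x = -10 + 15 = 5)
1/x = 1/5 = ⅕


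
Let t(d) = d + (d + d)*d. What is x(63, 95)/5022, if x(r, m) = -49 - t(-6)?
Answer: -115/5022 ≈ -0.022899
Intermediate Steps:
t(d) = d + 2*d**2 (t(d) = d + (2*d)*d = d + 2*d**2)
x(r, m) = -115 (x(r, m) = -49 - (-6)*(1 + 2*(-6)) = -49 - (-6)*(1 - 12) = -49 - (-6)*(-11) = -49 - 1*66 = -49 - 66 = -115)
x(63, 95)/5022 = -115/5022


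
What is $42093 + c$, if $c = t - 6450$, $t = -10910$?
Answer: $24733$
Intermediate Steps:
$c = -17360$ ($c = -10910 - 6450 = -17360$)
$42093 + c = 42093 - 17360 = 24733$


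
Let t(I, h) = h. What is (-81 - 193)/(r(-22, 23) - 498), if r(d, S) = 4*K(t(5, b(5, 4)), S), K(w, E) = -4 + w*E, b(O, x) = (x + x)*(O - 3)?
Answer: -137/479 ≈ -0.28601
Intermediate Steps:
b(O, x) = 2*x*(-3 + O) (b(O, x) = (2*x)*(-3 + O) = 2*x*(-3 + O))
K(w, E) = -4 + E*w
r(d, S) = -16 + 64*S (r(d, S) = 4*(-4 + S*(2*4*(-3 + 5))) = 4*(-4 + S*(2*4*2)) = 4*(-4 + S*16) = 4*(-4 + 16*S) = -16 + 64*S)
(-81 - 193)/(r(-22, 23) - 498) = (-81 - 193)/((-16 + 64*23) - 498) = -274/((-16 + 1472) - 498) = -274/(1456 - 498) = -274/958 = -274*1/958 = -137/479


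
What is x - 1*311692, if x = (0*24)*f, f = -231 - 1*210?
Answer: -311692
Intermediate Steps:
f = -441 (f = -231 - 210 = -441)
x = 0 (x = (0*24)*(-441) = 0*(-441) = 0)
x - 1*311692 = 0 - 1*311692 = 0 - 311692 = -311692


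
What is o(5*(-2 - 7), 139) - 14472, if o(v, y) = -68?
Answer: -14540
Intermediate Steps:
o(5*(-2 - 7), 139) - 14472 = -68 - 14472 = -14540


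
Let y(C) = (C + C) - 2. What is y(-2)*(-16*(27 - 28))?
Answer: -96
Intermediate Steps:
y(C) = -2 + 2*C (y(C) = 2*C - 2 = -2 + 2*C)
y(-2)*(-16*(27 - 28)) = (-2 + 2*(-2))*(-16*(27 - 28)) = (-2 - 4)*(-16*(-1)) = -6*16 = -96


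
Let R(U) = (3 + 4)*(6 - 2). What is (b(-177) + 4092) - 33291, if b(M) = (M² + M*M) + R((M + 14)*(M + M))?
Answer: 33487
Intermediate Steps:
R(U) = 28 (R(U) = 7*4 = 28)
b(M) = 28 + 2*M² (b(M) = (M² + M*M) + 28 = (M² + M²) + 28 = 2*M² + 28 = 28 + 2*M²)
(b(-177) + 4092) - 33291 = ((28 + 2*(-177)²) + 4092) - 33291 = ((28 + 2*31329) + 4092) - 33291 = ((28 + 62658) + 4092) - 33291 = (62686 + 4092) - 33291 = 66778 - 33291 = 33487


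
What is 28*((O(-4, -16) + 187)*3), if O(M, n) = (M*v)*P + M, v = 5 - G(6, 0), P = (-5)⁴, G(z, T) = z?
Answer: 225372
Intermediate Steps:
P = 625
v = -1 (v = 5 - 1*6 = 5 - 6 = -1)
O(M, n) = -624*M (O(M, n) = (M*(-1))*625 + M = -M*625 + M = -625*M + M = -624*M)
28*((O(-4, -16) + 187)*3) = 28*((-624*(-4) + 187)*3) = 28*((2496 + 187)*3) = 28*(2683*3) = 28*8049 = 225372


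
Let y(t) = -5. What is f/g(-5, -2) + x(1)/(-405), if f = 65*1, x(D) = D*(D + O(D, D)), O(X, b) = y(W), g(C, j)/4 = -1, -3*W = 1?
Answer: -26309/1620 ≈ -16.240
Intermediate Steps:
W = -⅓ (W = -⅓*1 = -⅓ ≈ -0.33333)
g(C, j) = -4 (g(C, j) = 4*(-1) = -4)
O(X, b) = -5
x(D) = D*(-5 + D) (x(D) = D*(D - 5) = D*(-5 + D))
f = 65
f/g(-5, -2) + x(1)/(-405) = 65/(-4) + (1*(-5 + 1))/(-405) = 65*(-¼) + (1*(-4))*(-1/405) = -65/4 - 4*(-1/405) = -65/4 + 4/405 = -26309/1620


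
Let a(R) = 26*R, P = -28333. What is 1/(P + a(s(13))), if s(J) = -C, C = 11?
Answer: -1/28619 ≈ -3.4942e-5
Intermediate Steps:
s(J) = -11 (s(J) = -1*11 = -11)
1/(P + a(s(13))) = 1/(-28333 + 26*(-11)) = 1/(-28333 - 286) = 1/(-28619) = -1/28619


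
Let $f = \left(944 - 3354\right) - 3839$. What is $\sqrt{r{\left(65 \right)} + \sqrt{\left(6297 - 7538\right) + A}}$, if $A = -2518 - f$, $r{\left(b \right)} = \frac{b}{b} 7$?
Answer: $\sqrt{7 + \sqrt{2490}} \approx 7.5432$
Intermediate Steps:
$f = -6249$ ($f = -2410 - 3839 = -6249$)
$r{\left(b \right)} = 7$ ($r{\left(b \right)} = 1 \cdot 7 = 7$)
$A = 3731$ ($A = -2518 - -6249 = -2518 + 6249 = 3731$)
$\sqrt{r{\left(65 \right)} + \sqrt{\left(6297 - 7538\right) + A}} = \sqrt{7 + \sqrt{\left(6297 - 7538\right) + 3731}} = \sqrt{7 + \sqrt{-1241 + 3731}} = \sqrt{7 + \sqrt{2490}}$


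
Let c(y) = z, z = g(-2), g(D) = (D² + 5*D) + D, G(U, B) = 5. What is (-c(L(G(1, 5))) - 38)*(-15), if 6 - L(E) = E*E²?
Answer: 450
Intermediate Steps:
g(D) = D² + 6*D
z = -8 (z = -2*(6 - 2) = -2*4 = -8)
L(E) = 6 - E³ (L(E) = 6 - E*E² = 6 - E³)
c(y) = -8
(-c(L(G(1, 5))) - 38)*(-15) = (-1*(-8) - 38)*(-15) = (8 - 38)*(-15) = -30*(-15) = 450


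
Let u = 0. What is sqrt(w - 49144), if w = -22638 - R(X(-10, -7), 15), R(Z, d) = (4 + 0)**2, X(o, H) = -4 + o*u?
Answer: I*sqrt(71798) ≈ 267.95*I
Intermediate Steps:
X(o, H) = -4 (X(o, H) = -4 + o*0 = -4 + 0 = -4)
R(Z, d) = 16 (R(Z, d) = 4**2 = 16)
w = -22654 (w = -22638 - 1*16 = -22638 - 16 = -22654)
sqrt(w - 49144) = sqrt(-22654 - 49144) = sqrt(-71798) = I*sqrt(71798)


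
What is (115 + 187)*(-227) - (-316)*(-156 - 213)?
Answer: -185158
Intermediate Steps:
(115 + 187)*(-227) - (-316)*(-156 - 213) = 302*(-227) - (-316)*(-369) = -68554 - 1*116604 = -68554 - 116604 = -185158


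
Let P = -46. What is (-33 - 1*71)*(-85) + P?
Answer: 8794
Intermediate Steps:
(-33 - 1*71)*(-85) + P = (-33 - 1*71)*(-85) - 46 = (-33 - 71)*(-85) - 46 = -104*(-85) - 46 = 8840 - 46 = 8794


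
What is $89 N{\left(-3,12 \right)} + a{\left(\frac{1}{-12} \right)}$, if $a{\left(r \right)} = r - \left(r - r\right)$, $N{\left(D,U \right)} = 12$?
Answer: $\frac{12815}{12} \approx 1067.9$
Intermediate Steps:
$a{\left(r \right)} = r$ ($a{\left(r \right)} = r - 0 = r + 0 = r$)
$89 N{\left(-3,12 \right)} + a{\left(\frac{1}{-12} \right)} = 89 \cdot 12 + \frac{1}{-12} = 1068 - \frac{1}{12} = \frac{12815}{12}$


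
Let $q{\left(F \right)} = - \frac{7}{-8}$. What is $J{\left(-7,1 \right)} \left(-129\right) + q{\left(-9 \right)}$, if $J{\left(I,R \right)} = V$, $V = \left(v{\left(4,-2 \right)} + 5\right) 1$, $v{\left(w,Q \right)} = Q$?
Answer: $- \frac{3089}{8} \approx -386.13$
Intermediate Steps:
$q{\left(F \right)} = \frac{7}{8}$ ($q{\left(F \right)} = \left(-7\right) \left(- \frac{1}{8}\right) = \frac{7}{8}$)
$V = 3$ ($V = \left(-2 + 5\right) 1 = 3 \cdot 1 = 3$)
$J{\left(I,R \right)} = 3$
$J{\left(-7,1 \right)} \left(-129\right) + q{\left(-9 \right)} = 3 \left(-129\right) + \frac{7}{8} = -387 + \frac{7}{8} = - \frac{3089}{8}$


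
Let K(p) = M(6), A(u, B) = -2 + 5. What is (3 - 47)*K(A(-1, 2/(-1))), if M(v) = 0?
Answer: 0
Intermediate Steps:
A(u, B) = 3
K(p) = 0
(3 - 47)*K(A(-1, 2/(-1))) = (3 - 47)*0 = -44*0 = 0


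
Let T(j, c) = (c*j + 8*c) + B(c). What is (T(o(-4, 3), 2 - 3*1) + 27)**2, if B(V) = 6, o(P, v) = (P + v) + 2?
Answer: 576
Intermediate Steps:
o(P, v) = 2 + P + v
T(j, c) = 6 + 8*c + c*j (T(j, c) = (c*j + 8*c) + 6 = (8*c + c*j) + 6 = 6 + 8*c + c*j)
(T(o(-4, 3), 2 - 3*1) + 27)**2 = ((6 + 8*(2 - 3*1) + (2 - 3*1)*(2 - 4 + 3)) + 27)**2 = ((6 + 8*(2 - 3) + (2 - 3)*1) + 27)**2 = ((6 + 8*(-1) - 1*1) + 27)**2 = ((6 - 8 - 1) + 27)**2 = (-3 + 27)**2 = 24**2 = 576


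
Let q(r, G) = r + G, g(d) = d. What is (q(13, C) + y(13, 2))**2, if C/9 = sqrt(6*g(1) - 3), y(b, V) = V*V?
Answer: 532 + 306*sqrt(3) ≈ 1062.0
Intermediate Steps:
y(b, V) = V**2
C = 9*sqrt(3) (C = 9*sqrt(6*1 - 3) = 9*sqrt(6 - 3) = 9*sqrt(3) ≈ 15.588)
q(r, G) = G + r
(q(13, C) + y(13, 2))**2 = ((9*sqrt(3) + 13) + 2**2)**2 = ((13 + 9*sqrt(3)) + 4)**2 = (17 + 9*sqrt(3))**2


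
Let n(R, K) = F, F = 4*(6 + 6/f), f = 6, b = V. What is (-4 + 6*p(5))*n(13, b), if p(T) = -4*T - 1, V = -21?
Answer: -3640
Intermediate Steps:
b = -21
p(T) = -1 - 4*T
F = 28 (F = 4*(6 + 6/6) = 4*(6 + 6*(⅙)) = 4*(6 + 1) = 4*7 = 28)
n(R, K) = 28
(-4 + 6*p(5))*n(13, b) = (-4 + 6*(-1 - 4*5))*28 = (-4 + 6*(-1 - 20))*28 = (-4 + 6*(-21))*28 = (-4 - 126)*28 = -130*28 = -3640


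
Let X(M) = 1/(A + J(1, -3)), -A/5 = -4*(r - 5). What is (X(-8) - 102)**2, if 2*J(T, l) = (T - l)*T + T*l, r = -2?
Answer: 809971600/77841 ≈ 10405.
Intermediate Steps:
J(T, l) = T*l/2 + T*(T - l)/2 (J(T, l) = ((T - l)*T + T*l)/2 = (T*(T - l) + T*l)/2 = (T*l + T*(T - l))/2 = T*l/2 + T*(T - l)/2)
A = -140 (A = -(-20)*(-2 - 5) = -(-20)*(-7) = -5*28 = -140)
X(M) = -2/279 (X(M) = 1/(-140 + (1/2)*1**2) = 1/(-140 + (1/2)*1) = 1/(-140 + 1/2) = 1/(-279/2) = -2/279)
(X(-8) - 102)**2 = (-2/279 - 102)**2 = (-28460/279)**2 = 809971600/77841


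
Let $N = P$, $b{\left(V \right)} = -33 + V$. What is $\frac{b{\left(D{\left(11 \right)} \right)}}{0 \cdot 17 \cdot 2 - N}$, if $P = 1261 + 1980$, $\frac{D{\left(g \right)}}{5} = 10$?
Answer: $- \frac{17}{3241} \approx -0.0052453$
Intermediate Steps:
$D{\left(g \right)} = 50$ ($D{\left(g \right)} = 5 \cdot 10 = 50$)
$P = 3241$
$N = 3241$
$\frac{b{\left(D{\left(11 \right)} \right)}}{0 \cdot 17 \cdot 2 - N} = \frac{-33 + 50}{0 \cdot 17 \cdot 2 - 3241} = \frac{17}{0 \cdot 2 - 3241} = \frac{17}{0 - 3241} = \frac{17}{-3241} = 17 \left(- \frac{1}{3241}\right) = - \frac{17}{3241}$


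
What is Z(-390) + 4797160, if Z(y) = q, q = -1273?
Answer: 4795887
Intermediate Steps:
Z(y) = -1273
Z(-390) + 4797160 = -1273 + 4797160 = 4795887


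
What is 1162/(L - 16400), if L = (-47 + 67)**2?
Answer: -581/8000 ≈ -0.072625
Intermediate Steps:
L = 400 (L = 20**2 = 400)
1162/(L - 16400) = 1162/(400 - 16400) = 1162/(-16000) = 1162*(-1/16000) = -581/8000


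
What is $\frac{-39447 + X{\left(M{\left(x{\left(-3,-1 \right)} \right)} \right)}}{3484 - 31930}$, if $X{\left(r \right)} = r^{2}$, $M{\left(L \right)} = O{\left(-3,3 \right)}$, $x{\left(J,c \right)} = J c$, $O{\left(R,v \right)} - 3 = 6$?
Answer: $\frac{6561}{4741} \approx 1.3839$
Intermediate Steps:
$O{\left(R,v \right)} = 9$ ($O{\left(R,v \right)} = 3 + 6 = 9$)
$M{\left(L \right)} = 9$
$\frac{-39447 + X{\left(M{\left(x{\left(-3,-1 \right)} \right)} \right)}}{3484 - 31930} = \frac{-39447 + 9^{2}}{3484 - 31930} = \frac{-39447 + 81}{-28446} = \left(-39366\right) \left(- \frac{1}{28446}\right) = \frac{6561}{4741}$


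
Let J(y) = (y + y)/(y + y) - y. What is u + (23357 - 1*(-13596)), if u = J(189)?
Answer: 36765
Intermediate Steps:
J(y) = 1 - y (J(y) = (2*y)/((2*y)) - y = (2*y)*(1/(2*y)) - y = 1 - y)
u = -188 (u = 1 - 1*189 = 1 - 189 = -188)
u + (23357 - 1*(-13596)) = -188 + (23357 - 1*(-13596)) = -188 + (23357 + 13596) = -188 + 36953 = 36765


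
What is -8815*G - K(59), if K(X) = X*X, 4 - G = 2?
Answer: -21111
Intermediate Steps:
G = 2 (G = 4 - 1*2 = 4 - 2 = 2)
K(X) = X²
-8815*G - K(59) = -8815*2 - 1*59² = -17630 - 1*3481 = -17630 - 3481 = -21111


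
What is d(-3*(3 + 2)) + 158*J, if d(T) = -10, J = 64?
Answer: 10102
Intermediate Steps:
d(-3*(3 + 2)) + 158*J = -10 + 158*64 = -10 + 10112 = 10102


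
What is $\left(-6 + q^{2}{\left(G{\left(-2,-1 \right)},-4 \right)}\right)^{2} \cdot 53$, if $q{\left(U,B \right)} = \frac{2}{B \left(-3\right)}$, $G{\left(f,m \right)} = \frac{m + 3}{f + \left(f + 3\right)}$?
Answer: $\frac{2449925}{1296} \approx 1890.4$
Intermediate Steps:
$G{\left(f,m \right)} = \frac{3 + m}{3 + 2 f}$ ($G{\left(f,m \right)} = \frac{3 + m}{f + \left(3 + f\right)} = \frac{3 + m}{3 + 2 f}$)
$q{\left(U,B \right)} = - \frac{2}{3 B}$ ($q{\left(U,B \right)} = \frac{2}{\left(-3\right) B} = 2 \left(- \frac{1}{3 B}\right) = - \frac{2}{3 B}$)
$\left(-6 + q^{2}{\left(G{\left(-2,-1 \right)},-4 \right)}\right)^{2} \cdot 53 = \left(-6 + \left(- \frac{2}{3 \left(-4\right)}\right)^{2}\right)^{2} \cdot 53 = \left(-6 + \left(\left(- \frac{2}{3}\right) \left(- \frac{1}{4}\right)\right)^{2}\right)^{2} \cdot 53 = \left(-6 + \left(\frac{1}{6}\right)^{2}\right)^{2} \cdot 53 = \left(-6 + \frac{1}{36}\right)^{2} \cdot 53 = \left(- \frac{215}{36}\right)^{2} \cdot 53 = \frac{46225}{1296} \cdot 53 = \frac{2449925}{1296}$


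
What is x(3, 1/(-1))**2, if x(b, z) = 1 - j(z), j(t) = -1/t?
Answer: 0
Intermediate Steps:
x(b, z) = 1 + 1/z (x(b, z) = 1 - (-1)/z = 1 + 1/z)
x(3, 1/(-1))**2 = ((1 + 1/(-1))/(1/(-1)))**2 = ((1 - 1)/(-1))**2 = (-1*0)**2 = 0**2 = 0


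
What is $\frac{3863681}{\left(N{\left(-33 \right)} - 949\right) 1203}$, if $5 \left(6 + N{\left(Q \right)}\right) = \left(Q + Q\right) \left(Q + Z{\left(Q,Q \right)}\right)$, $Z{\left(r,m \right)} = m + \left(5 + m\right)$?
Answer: $\frac{19318405}{1719087} \approx 11.238$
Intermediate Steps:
$Z{\left(r,m \right)} = 5 + 2 m$
$N{\left(Q \right)} = -6 + \frac{2 Q \left(5 + 3 Q\right)}{5}$ ($N{\left(Q \right)} = -6 + \frac{\left(Q + Q\right) \left(Q + \left(5 + 2 Q\right)\right)}{5} = -6 + \frac{2 Q \left(5 + 3 Q\right)}{5}$)
$\frac{3863681}{\left(N{\left(-33 \right)} - 949\right) 1203} = \frac{3863681}{\left(\left(-6 + 2 \left(-33\right) + \frac{6 \left(-33\right)^{2}}{5}\right) - 949\right) 1203} = \frac{3863681}{\left(\left(-6 - 66 + \frac{6}{5} \cdot 1089\right) - 949\right) 1203} = \frac{3863681}{\left(\left(-6 - 66 + \frac{6534}{5}\right) - 949\right) 1203} = \frac{3863681}{\left(\frac{6174}{5} - 949\right) 1203} = \frac{3863681}{\frac{1429}{5} \cdot 1203} = \frac{3863681}{\frac{1719087}{5}} = 3863681 \cdot \frac{5}{1719087} = \frac{19318405}{1719087}$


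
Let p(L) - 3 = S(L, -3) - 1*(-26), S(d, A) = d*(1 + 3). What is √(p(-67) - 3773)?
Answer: 2*I*√1003 ≈ 63.34*I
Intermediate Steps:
S(d, A) = 4*d (S(d, A) = d*4 = 4*d)
p(L) = 29 + 4*L (p(L) = 3 + (4*L - 1*(-26)) = 3 + (4*L + 26) = 3 + (26 + 4*L) = 29 + 4*L)
√(p(-67) - 3773) = √((29 + 4*(-67)) - 3773) = √((29 - 268) - 3773) = √(-239 - 3773) = √(-4012) = 2*I*√1003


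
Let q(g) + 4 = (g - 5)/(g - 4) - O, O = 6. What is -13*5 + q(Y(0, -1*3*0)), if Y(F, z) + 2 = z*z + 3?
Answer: -221/3 ≈ -73.667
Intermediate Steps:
Y(F, z) = 1 + z**2 (Y(F, z) = -2 + (z*z + 3) = -2 + (z**2 + 3) = -2 + (3 + z**2) = 1 + z**2)
q(g) = -10 + (-5 + g)/(-4 + g) (q(g) = -4 + ((g - 5)/(g - 4) - 1*6) = -4 + ((-5 + g)/(-4 + g) - 6) = -4 + (-6 + (-5 + g)/(-4 + g)) = -10 + (-5 + g)/(-4 + g))
-13*5 + q(Y(0, -1*3*0)) = -13*5 + (35 - 9*(1 + (-1*3*0)**2))/(-4 + (1 + (-1*3*0)**2)) = -65 + (35 - 9*(1 + (-3*0)**2))/(-4 + (1 + (-3*0)**2)) = -65 + (35 - 9*(1 + 0**2))/(-4 + (1 + 0**2)) = -65 + (35 - 9*(1 + 0))/(-4 + (1 + 0)) = -65 + (35 - 9*1)/(-4 + 1) = -65 + (35 - 9)/(-3) = -65 - 1/3*26 = -65 - 26/3 = -221/3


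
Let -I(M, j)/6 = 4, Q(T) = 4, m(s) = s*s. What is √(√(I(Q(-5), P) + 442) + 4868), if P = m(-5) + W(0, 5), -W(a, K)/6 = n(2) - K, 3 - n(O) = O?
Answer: √(4868 + √418) ≈ 69.917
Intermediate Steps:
n(O) = 3 - O
m(s) = s²
W(a, K) = -6 + 6*K (W(a, K) = -6*((3 - 1*2) - K) = -6*((3 - 2) - K) = -6*(1 - K) = -6 + 6*K)
P = 49 (P = (-5)² + (-6 + 6*5) = 25 + (-6 + 30) = 25 + 24 = 49)
I(M, j) = -24 (I(M, j) = -6*4 = -24)
√(√(I(Q(-5), P) + 442) + 4868) = √(√(-24 + 442) + 4868) = √(√418 + 4868) = √(4868 + √418)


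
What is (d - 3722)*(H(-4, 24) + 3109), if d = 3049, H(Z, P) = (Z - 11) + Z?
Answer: -2079570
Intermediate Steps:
H(Z, P) = -11 + 2*Z (H(Z, P) = (-11 + Z) + Z = -11 + 2*Z)
(d - 3722)*(H(-4, 24) + 3109) = (3049 - 3722)*((-11 + 2*(-4)) + 3109) = -673*((-11 - 8) + 3109) = -673*(-19 + 3109) = -673*3090 = -2079570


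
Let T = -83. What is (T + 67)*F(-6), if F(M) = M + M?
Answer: 192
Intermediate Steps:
F(M) = 2*M
(T + 67)*F(-6) = (-83 + 67)*(2*(-6)) = -16*(-12) = 192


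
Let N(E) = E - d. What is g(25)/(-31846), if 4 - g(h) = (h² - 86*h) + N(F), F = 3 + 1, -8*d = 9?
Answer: -12191/254768 ≈ -0.047851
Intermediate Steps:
d = -9/8 (d = -⅛*9 = -9/8 ≈ -1.1250)
F = 4
N(E) = 9/8 + E (N(E) = E - 1*(-9/8) = E + 9/8 = 9/8 + E)
g(h) = -9/8 - h² + 86*h (g(h) = 4 - ((h² - 86*h) + (9/8 + 4)) = 4 - ((h² - 86*h) + 41/8) = 4 - (41/8 + h² - 86*h) = 4 + (-41/8 - h² + 86*h) = -9/8 - h² + 86*h)
g(25)/(-31846) = (-9/8 - 1*25² + 86*25)/(-31846) = (-9/8 - 1*625 + 2150)*(-1/31846) = (-9/8 - 625 + 2150)*(-1/31846) = (12191/8)*(-1/31846) = -12191/254768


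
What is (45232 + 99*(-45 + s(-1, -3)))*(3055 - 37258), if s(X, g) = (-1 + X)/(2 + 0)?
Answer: -1391309634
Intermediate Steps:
s(X, g) = -1/2 + X/2 (s(X, g) = (-1 + X)/2 = (-1 + X)*(1/2) = -1/2 + X/2)
(45232 + 99*(-45 + s(-1, -3)))*(3055 - 37258) = (45232 + 99*(-45 + (-1/2 + (1/2)*(-1))))*(3055 - 37258) = (45232 + 99*(-45 + (-1/2 - 1/2)))*(-34203) = (45232 + 99*(-45 - 1))*(-34203) = (45232 + 99*(-46))*(-34203) = (45232 - 4554)*(-34203) = 40678*(-34203) = -1391309634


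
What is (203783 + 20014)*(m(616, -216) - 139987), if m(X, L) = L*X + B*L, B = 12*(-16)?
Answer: -51824895087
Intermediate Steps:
B = -192
m(X, L) = -192*L + L*X (m(X, L) = L*X - 192*L = -192*L + L*X)
(203783 + 20014)*(m(616, -216) - 139987) = (203783 + 20014)*(-216*(-192 + 616) - 139987) = 223797*(-216*424 - 139987) = 223797*(-91584 - 139987) = 223797*(-231571) = -51824895087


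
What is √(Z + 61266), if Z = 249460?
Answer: √310726 ≈ 557.43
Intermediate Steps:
√(Z + 61266) = √(249460 + 61266) = √310726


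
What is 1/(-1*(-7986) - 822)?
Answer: 1/7164 ≈ 0.00013959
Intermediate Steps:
1/(-1*(-7986) - 822) = 1/(7986 - 822) = 1/7164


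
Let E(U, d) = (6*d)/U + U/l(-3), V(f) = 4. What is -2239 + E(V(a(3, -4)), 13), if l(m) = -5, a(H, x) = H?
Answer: -22203/10 ≈ -2220.3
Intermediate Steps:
E(U, d) = -U/5 + 6*d/U (E(U, d) = (6*d)/U + U/(-5) = 6*d/U + U*(-⅕) = 6*d/U - U/5 = -U/5 + 6*d/U)
-2239 + E(V(a(3, -4)), 13) = -2239 + (-⅕*4 + 6*13/4) = -2239 + (-⅘ + 6*13*(¼)) = -2239 + (-⅘ + 39/2) = -2239 + 187/10 = -22203/10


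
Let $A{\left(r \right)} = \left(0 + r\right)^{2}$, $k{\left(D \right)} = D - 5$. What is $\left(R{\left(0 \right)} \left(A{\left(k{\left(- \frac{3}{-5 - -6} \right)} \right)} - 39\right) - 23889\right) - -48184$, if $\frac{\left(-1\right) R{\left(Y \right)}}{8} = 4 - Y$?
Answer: $23495$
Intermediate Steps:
$R{\left(Y \right)} = -32 + 8 Y$ ($R{\left(Y \right)} = - 8 \left(4 - Y\right) = -32 + 8 Y$)
$k{\left(D \right)} = -5 + D$ ($k{\left(D \right)} = D - 5 = -5 + D$)
$A{\left(r \right)} = r^{2}$
$\left(R{\left(0 \right)} \left(A{\left(k{\left(- \frac{3}{-5 - -6} \right)} \right)} - 39\right) - 23889\right) - -48184 = \left(\left(-32 + 8 \cdot 0\right) \left(\left(-5 - \frac{3}{-5 - -6}\right)^{2} - 39\right) - 23889\right) - -48184 = \left(\left(-32 + 0\right) \left(\left(-5 - \frac{3}{-5 + 6}\right)^{2} - 39\right) - 23889\right) + 48184 = \left(- 32 \left(\left(-5 - \frac{3}{1}\right)^{2} - 39\right) - 23889\right) + 48184 = \left(- 32 \left(\left(-5 - 3\right)^{2} - 39\right) - 23889\right) + 48184 = \left(- 32 \left(\left(-8\right)^{2} - 39\right) - 23889\right) + 48184 = \left(- 32 \left(64 - 39\right) - 23889\right) + 48184 = \left(\left(-32\right) 25 - 23889\right) + 48184 = \left(-800 - 23889\right) + 48184 = -24689 + 48184 = 23495$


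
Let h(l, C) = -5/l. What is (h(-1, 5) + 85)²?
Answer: 8100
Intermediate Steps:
(h(-1, 5) + 85)² = (-5/(-1) + 85)² = (-5*(-1) + 85)² = (5 + 85)² = 90² = 8100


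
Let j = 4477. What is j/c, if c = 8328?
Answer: 4477/8328 ≈ 0.53758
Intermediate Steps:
j/c = 4477/8328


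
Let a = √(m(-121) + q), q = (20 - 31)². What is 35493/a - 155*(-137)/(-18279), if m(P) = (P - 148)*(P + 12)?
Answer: -21235/18279 + 11831*√29442/9814 ≈ 205.69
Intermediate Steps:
m(P) = (-148 + P)*(12 + P)
q = 121 (q = (-11)² = 121)
a = √29442 (a = √((-1776 + (-121)² - 136*(-121)) + 121) = √((-1776 + 14641 + 16456) + 121) = √(29321 + 121) = √29442 ≈ 171.59)
35493/a - 155*(-137)/(-18279) = 35493/(√29442) - 155*(-137)/(-18279) = 35493*(√29442/29442) + 21235*(-1/18279) = 11831*√29442/9814 - 21235/18279 = -21235/18279 + 11831*√29442/9814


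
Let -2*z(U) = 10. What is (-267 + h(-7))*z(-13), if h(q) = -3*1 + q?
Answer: 1385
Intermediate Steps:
z(U) = -5 (z(U) = -1/2*10 = -5)
h(q) = -3 + q
(-267 + h(-7))*z(-13) = (-267 + (-3 - 7))*(-5) = (-267 - 10)*(-5) = -277*(-5) = 1385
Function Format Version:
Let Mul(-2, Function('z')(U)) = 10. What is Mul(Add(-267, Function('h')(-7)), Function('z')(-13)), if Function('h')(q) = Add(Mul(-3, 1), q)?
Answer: 1385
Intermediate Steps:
Function('z')(U) = -5 (Function('z')(U) = Mul(Rational(-1, 2), 10) = -5)
Function('h')(q) = Add(-3, q)
Mul(Add(-267, Function('h')(-7)), Function('z')(-13)) = Mul(Add(-267, Add(-3, -7)), -5) = Mul(Add(-267, -10), -5) = Mul(-277, -5) = 1385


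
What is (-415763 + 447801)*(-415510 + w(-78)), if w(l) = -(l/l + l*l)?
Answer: -13507060610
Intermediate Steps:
w(l) = -1 - l² (w(l) = -(1 + l²) = -1 - l²)
(-415763 + 447801)*(-415510 + w(-78)) = (-415763 + 447801)*(-415510 + (-1 - 1*(-78)²)) = 32038*(-415510 + (-1 - 1*6084)) = 32038*(-415510 + (-1 - 6084)) = 32038*(-415510 - 6085) = 32038*(-421595) = -13507060610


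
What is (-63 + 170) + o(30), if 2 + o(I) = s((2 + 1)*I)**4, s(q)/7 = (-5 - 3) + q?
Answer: 108554434681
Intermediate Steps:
s(q) = -56 + 7*q (s(q) = 7*((-5 - 3) + q) = 7*(-8 + q) = -56 + 7*q)
o(I) = -2 + (-56 + 21*I)**4 (o(I) = -2 + (-56 + 7*((2 + 1)*I))**4 = -2 + (-56 + 7*(3*I))**4 = -2 + (-56 + 21*I)**4)
(-63 + 170) + o(30) = (-63 + 170) + (-2 + 2401*(-8 + 3*30)**4) = 107 + (-2 + 2401*(-8 + 90)**4) = 107 + (-2 + 2401*82**4) = 107 + (-2 + 2401*45212176) = 107 + (-2 + 108554434576) = 107 + 108554434574 = 108554434681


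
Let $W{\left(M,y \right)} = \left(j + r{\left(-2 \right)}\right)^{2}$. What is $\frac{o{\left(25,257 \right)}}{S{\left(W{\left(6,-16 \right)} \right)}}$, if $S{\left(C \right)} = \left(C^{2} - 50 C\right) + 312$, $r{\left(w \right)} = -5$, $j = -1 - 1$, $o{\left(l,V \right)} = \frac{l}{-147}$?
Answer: $- \frac{25}{38661} \approx -0.00064665$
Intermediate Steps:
$o{\left(l,V \right)} = - \frac{l}{147}$ ($o{\left(l,V \right)} = l \left(- \frac{1}{147}\right) = - \frac{l}{147}$)
$j = -2$
$W{\left(M,y \right)} = 49$ ($W{\left(M,y \right)} = \left(-2 - 5\right)^{2} = \left(-7\right)^{2} = 49$)
$S{\left(C \right)} = 312 + C^{2} - 50 C$
$\frac{o{\left(25,257 \right)}}{S{\left(W{\left(6,-16 \right)} \right)}} = \frac{\left(- \frac{1}{147}\right) 25}{312 + 49^{2} - 2450} = - \frac{25}{147 \left(312 + 2401 - 2450\right)} = - \frac{25}{147 \cdot 263} = \left(- \frac{25}{147}\right) \frac{1}{263} = - \frac{25}{38661}$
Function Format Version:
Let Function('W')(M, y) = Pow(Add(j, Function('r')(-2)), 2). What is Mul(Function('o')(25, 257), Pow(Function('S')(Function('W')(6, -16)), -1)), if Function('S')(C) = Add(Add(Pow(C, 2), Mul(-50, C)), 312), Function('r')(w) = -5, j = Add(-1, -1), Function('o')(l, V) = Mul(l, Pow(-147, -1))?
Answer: Rational(-25, 38661) ≈ -0.00064665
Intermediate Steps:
Function('o')(l, V) = Mul(Rational(-1, 147), l) (Function('o')(l, V) = Mul(l, Rational(-1, 147)) = Mul(Rational(-1, 147), l))
j = -2
Function('W')(M, y) = 49 (Function('W')(M, y) = Pow(Add(-2, -5), 2) = Pow(-7, 2) = 49)
Function('S')(C) = Add(312, Pow(C, 2), Mul(-50, C))
Mul(Function('o')(25, 257), Pow(Function('S')(Function('W')(6, -16)), -1)) = Mul(Mul(Rational(-1, 147), 25), Pow(Add(312, Pow(49, 2), Mul(-50, 49)), -1)) = Mul(Rational(-25, 147), Pow(Add(312, 2401, -2450), -1)) = Mul(Rational(-25, 147), Pow(263, -1)) = Mul(Rational(-25, 147), Rational(1, 263)) = Rational(-25, 38661)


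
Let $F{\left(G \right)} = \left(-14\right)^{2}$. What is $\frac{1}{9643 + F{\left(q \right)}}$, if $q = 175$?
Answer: $\frac{1}{9839} \approx 0.00010164$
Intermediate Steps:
$F{\left(G \right)} = 196$
$\frac{1}{9643 + F{\left(q \right)}} = \frac{1}{9643 + 196} = \frac{1}{9839}$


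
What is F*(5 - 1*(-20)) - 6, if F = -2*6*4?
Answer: -1206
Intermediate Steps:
F = -48 (F = -12*4 = -48)
F*(5 - 1*(-20)) - 6 = -48*(5 - 1*(-20)) - 6 = -48*(5 + 20) - 6 = -48*25 - 6 = -1200 - 6 = -1206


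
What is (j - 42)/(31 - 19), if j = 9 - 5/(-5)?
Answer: -8/3 ≈ -2.6667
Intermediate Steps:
j = 10 (j = 9 - 5*(-1)/5 = 9 - 1*(-1) = 9 + 1 = 10)
(j - 42)/(31 - 19) = (10 - 42)/(31 - 19) = -32/12 = -32*1/12 = -8/3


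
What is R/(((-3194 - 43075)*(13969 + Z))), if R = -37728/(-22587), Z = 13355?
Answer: -1048/793214128377 ≈ -1.3212e-9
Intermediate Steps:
R = 12576/7529 (R = -37728*(-1/22587) = 12576/7529 ≈ 1.6703)
R/(((-3194 - 43075)*(13969 + Z))) = 12576/(7529*(((-3194 - 43075)*(13969 + 13355)))) = 12576/(7529*((-46269*27324))) = (12576/7529)/(-1264254156) = (12576/7529)*(-1/1264254156) = -1048/793214128377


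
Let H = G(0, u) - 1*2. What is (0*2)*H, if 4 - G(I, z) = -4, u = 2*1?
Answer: 0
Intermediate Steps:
u = 2
G(I, z) = 8 (G(I, z) = 4 - 1*(-4) = 4 + 4 = 8)
H = 6 (H = 8 - 1*2 = 8 - 2 = 6)
(0*2)*H = (0*2)*6 = 0*6 = 0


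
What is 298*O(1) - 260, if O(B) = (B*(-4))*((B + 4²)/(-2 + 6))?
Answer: -5326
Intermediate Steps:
O(B) = -4*B*(4 + B/4) (O(B) = (-4*B)*((B + 16)/4) = (-4*B)*((16 + B)*(¼)) = (-4*B)*(4 + B/4) = -4*B*(4 + B/4))
298*O(1) - 260 = 298*(-1*1*(16 + 1)) - 260 = 298*(-1*1*17) - 260 = 298*(-17) - 260 = -5066 - 260 = -5326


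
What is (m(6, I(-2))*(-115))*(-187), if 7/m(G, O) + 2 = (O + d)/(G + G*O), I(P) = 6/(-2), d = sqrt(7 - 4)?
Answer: -6322470/73 + 301070*sqrt(3)/73 ≈ -79466.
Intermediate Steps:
d = sqrt(3) ≈ 1.7320
I(P) = -3 (I(P) = 6*(-1/2) = -3)
m(G, O) = 7/(-2 + (O + sqrt(3))/(G + G*O))
(m(6, I(-2))*(-115))*(-187) = (-7*6*(1 - 3)/(-1*(-3) - sqrt(3) + 2*6 + 2*6*(-3))*(-115))*(-187) = (-7*6*(-2)/(3 - sqrt(3) + 12 - 36)*(-115))*(-187) = (-7*6*(-2)/(-21 - sqrt(3))*(-115))*(-187) = ((84/(-21 - sqrt(3)))*(-115))*(-187) = -9660/(-21 - sqrt(3))*(-187) = 1806420/(-21 - sqrt(3))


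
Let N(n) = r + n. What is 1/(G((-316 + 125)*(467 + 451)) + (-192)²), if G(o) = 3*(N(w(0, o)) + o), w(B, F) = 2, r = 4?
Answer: -1/489132 ≈ -2.0444e-6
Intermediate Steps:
N(n) = 4 + n
G(o) = 18 + 3*o (G(o) = 3*((4 + 2) + o) = 3*(6 + o) = 18 + 3*o)
1/(G((-316 + 125)*(467 + 451)) + (-192)²) = 1/((18 + 3*((-316 + 125)*(467 + 451))) + (-192)²) = 1/((18 + 3*(-191*918)) + 36864) = 1/((18 + 3*(-175338)) + 36864) = 1/((18 - 526014) + 36864) = 1/(-525996 + 36864) = 1/(-489132) = -1/489132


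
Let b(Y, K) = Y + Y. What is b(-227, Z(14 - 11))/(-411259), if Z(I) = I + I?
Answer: 454/411259 ≈ 0.0011039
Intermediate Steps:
Z(I) = 2*I
b(Y, K) = 2*Y
b(-227, Z(14 - 11))/(-411259) = (2*(-227))/(-411259) = -454*(-1/411259) = 454/411259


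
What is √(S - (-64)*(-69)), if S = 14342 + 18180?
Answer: √28106 ≈ 167.65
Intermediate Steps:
S = 32522
√(S - (-64)*(-69)) = √(32522 - (-64)*(-69)) = √(32522 - 1*4416) = √(32522 - 4416) = √28106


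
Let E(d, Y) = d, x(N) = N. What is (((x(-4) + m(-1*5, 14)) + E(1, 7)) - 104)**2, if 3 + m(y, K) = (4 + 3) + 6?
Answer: 9409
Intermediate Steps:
m(y, K) = 10 (m(y, K) = -3 + ((4 + 3) + 6) = -3 + (7 + 6) = -3 + 13 = 10)
(((x(-4) + m(-1*5, 14)) + E(1, 7)) - 104)**2 = (((-4 + 10) + 1) - 104)**2 = ((6 + 1) - 104)**2 = (7 - 104)**2 = (-97)**2 = 9409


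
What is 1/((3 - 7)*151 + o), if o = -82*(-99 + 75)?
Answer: 1/1364 ≈ 0.00073314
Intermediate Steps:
o = 1968 (o = -82*(-24) = 1968)
1/((3 - 7)*151 + o) = 1/((3 - 7)*151 + 1968) = 1/(-4*151 + 1968) = 1/(-604 + 1968) = 1/1364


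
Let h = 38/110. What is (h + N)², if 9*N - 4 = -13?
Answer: 1296/3025 ≈ 0.42843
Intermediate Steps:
h = 19/55 (h = 38*(1/110) = 19/55 ≈ 0.34545)
N = -1 (N = 4/9 + (⅑)*(-13) = 4/9 - 13/9 = -1)
(h + N)² = (19/55 - 1)² = (-36/55)² = 1296/3025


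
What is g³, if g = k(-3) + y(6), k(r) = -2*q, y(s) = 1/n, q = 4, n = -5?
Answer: -68921/125 ≈ -551.37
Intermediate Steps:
y(s) = -⅕ (y(s) = 1/(-5) = -⅕)
k(r) = -8 (k(r) = -2*4 = -8)
g = -41/5 (g = -8 - ⅕ = -41/5 ≈ -8.2000)
g³ = (-41/5)³ = -68921/125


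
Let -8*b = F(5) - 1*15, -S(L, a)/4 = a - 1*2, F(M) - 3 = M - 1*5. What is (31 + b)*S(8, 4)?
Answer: -260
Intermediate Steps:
F(M) = -2 + M (F(M) = 3 + (M - 1*5) = 3 + (M - 5) = 3 + (-5 + M) = -2 + M)
S(L, a) = 8 - 4*a (S(L, a) = -4*(a - 1*2) = -4*(a - 2) = -4*(-2 + a) = 8 - 4*a)
b = 3/2 (b = -((-2 + 5) - 1*15)/8 = -(3 - 15)/8 = -1/8*(-12) = 3/2 ≈ 1.5000)
(31 + b)*S(8, 4) = (31 + 3/2)*(8 - 4*4) = 65*(8 - 16)/2 = (65/2)*(-8) = -260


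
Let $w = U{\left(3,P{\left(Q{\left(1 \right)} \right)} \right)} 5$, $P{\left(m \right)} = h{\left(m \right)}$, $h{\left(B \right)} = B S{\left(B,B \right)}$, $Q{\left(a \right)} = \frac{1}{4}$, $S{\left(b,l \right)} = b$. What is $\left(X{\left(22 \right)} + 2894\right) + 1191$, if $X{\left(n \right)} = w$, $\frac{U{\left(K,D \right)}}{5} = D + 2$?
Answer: $\frac{66185}{16} \approx 4136.6$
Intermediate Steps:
$Q{\left(a \right)} = \frac{1}{4}$
$h{\left(B \right)} = B^{2}$ ($h{\left(B \right)} = B B = B^{2}$)
$P{\left(m \right)} = m^{2}$
$U{\left(K,D \right)} = 10 + 5 D$ ($U{\left(K,D \right)} = 5 \left(D + 2\right) = 5 \left(2 + D\right) = 10 + 5 D$)
$w = \frac{825}{16}$ ($w = \left(10 + \frac{5}{16}\right) 5 = \frac{165}{16} \cdot 5 = \frac{825}{16} \approx 51.563$)
$X{\left(n \right)} = \frac{825}{16}$
$\left(X{\left(22 \right)} + 2894\right) + 1191 = \left(\frac{825}{16} + 2894\right) + 1191 = \frac{47129}{16} + 1191 = \frac{66185}{16}$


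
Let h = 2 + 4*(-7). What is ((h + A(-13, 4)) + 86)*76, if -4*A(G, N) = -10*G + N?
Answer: 2014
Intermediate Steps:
h = -26 (h = 2 - 28 = -26)
A(G, N) = -N/4 + 5*G/2 (A(G, N) = -(-10*G + N)/4 = -(N - 10*G)/4 = -N/4 + 5*G/2)
((h + A(-13, 4)) + 86)*76 = ((-26 + (-1/4*4 + (5/2)*(-13))) + 86)*76 = ((-26 + (-1 - 65/2)) + 86)*76 = ((-26 - 67/2) + 86)*76 = (-119/2 + 86)*76 = (53/2)*76 = 2014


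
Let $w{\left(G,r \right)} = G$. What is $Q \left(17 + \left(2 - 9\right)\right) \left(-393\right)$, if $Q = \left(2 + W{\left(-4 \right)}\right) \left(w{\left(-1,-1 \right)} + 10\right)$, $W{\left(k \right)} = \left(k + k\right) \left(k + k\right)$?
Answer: $-2334420$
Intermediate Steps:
$W{\left(k \right)} = 4 k^{2}$ ($W{\left(k \right)} = 2 k 2 k = 4 k^{2}$)
$Q = 594$ ($Q = \left(2 + 4 \left(-4\right)^{2}\right) \left(-1 + 10\right) = \left(2 + 4 \cdot 16\right) 9 = \left(2 + 64\right) 9 = 66 \cdot 9 = 594$)
$Q \left(17 + \left(2 - 9\right)\right) \left(-393\right) = 594 \left(17 + \left(2 - 9\right)\right) \left(-393\right) = 594 \left(17 - 7\right) \left(-393\right) = 594 \cdot 10 \left(-393\right) = 5940 \left(-393\right) = -2334420$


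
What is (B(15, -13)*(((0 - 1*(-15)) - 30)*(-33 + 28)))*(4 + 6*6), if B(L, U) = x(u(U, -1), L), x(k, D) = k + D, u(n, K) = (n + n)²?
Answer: 2073000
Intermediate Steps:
u(n, K) = 4*n² (u(n, K) = (2*n)² = 4*n²)
x(k, D) = D + k
B(L, U) = L + 4*U²
(B(15, -13)*(((0 - 1*(-15)) - 30)*(-33 + 28)))*(4 + 6*6) = ((15 + 4*(-13)²)*(((0 - 1*(-15)) - 30)*(-33 + 28)))*(4 + 6*6) = ((15 + 4*169)*(((0 + 15) - 30)*(-5)))*(4 + 36) = ((15 + 676)*((15 - 30)*(-5)))*40 = (691*(-15*(-5)))*40 = (691*75)*40 = 51825*40 = 2073000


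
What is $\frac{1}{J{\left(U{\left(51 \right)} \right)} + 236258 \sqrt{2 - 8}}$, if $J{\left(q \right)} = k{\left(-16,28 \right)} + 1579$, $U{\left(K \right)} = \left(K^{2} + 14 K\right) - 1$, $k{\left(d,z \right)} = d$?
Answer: $\frac{521}{111636499451} - \frac{236258 i \sqrt{6}}{334909498353} \approx 4.6669 \cdot 10^{-9} - 1.728 \cdot 10^{-6} i$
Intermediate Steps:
$U{\left(K \right)} = -1 + K^{2} + 14 K$
$J{\left(q \right)} = 1563$ ($J{\left(q \right)} = -16 + 1579 = 1563$)
$\frac{1}{J{\left(U{\left(51 \right)} \right)} + 236258 \sqrt{2 - 8}} = \frac{1}{1563 + 236258 \sqrt{2 - 8}} = \frac{1}{1563 + 236258 \sqrt{-6}} = \frac{1}{1563 + 236258 i \sqrt{6}}$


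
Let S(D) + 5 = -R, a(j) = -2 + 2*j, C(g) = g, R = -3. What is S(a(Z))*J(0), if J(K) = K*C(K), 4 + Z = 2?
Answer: 0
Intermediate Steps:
Z = -2 (Z = -4 + 2 = -2)
J(K) = K² (J(K) = K*K = K²)
S(D) = -2 (S(D) = -5 - 1*(-3) = -5 + 3 = -2)
S(a(Z))*J(0) = -2*0² = -2*0 = 0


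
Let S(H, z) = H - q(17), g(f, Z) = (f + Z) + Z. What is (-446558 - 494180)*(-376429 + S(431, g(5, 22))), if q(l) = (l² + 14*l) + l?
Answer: 354227367996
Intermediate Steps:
g(f, Z) = f + 2*Z (g(f, Z) = (Z + f) + Z = f + 2*Z)
q(l) = l² + 15*l
S(H, z) = -544 + H (S(H, z) = H - 17*(15 + 17) = H - 17*32 = H - 1*544 = H - 544 = -544 + H)
(-446558 - 494180)*(-376429 + S(431, g(5, 22))) = (-446558 - 494180)*(-376429 + (-544 + 431)) = -940738*(-376429 - 113) = -940738*(-376542) = 354227367996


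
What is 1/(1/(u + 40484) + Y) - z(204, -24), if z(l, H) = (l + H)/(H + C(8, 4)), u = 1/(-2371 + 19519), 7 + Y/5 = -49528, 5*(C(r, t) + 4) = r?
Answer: 12895555932543562/1891349323447397 ≈ 6.8182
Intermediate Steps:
C(r, t) = -4 + r/5
Y = -247675 (Y = -35 + 5*(-49528) = -35 - 247640 = -247675)
u = 1/17148 ≈ 5.8316e-5
z(l, H) = (H + l)/(-12/5 + H) (z(l, H) = (l + H)/(H + (-4 + (1/5)*8)) = (H + l)/(H + (-4 + 8/5)) = (H + l)/(H - 12/5) = (H + l)/(-12/5 + H))
1/(1/(u + 40484) + Y) - z(204, -24) = 1/(1/(1/17148 + 40484) - 247675) - 5*(-24 + 204)/(-12 + 5*(-24)) = 1/(1/(694219633/17148) - 247675) - 5*180/(-12 - 120) = 1/(17148/694219633 - 247675) - 5*180/(-132) = 1/(-171940847586127/694219633) - 5*(-1)*180/132 = -694219633/171940847586127 - 1*(-75/11) = -694219633/171940847586127 + 75/11 = 12895555932543562/1891349323447397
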